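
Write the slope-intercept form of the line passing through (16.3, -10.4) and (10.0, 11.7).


m = (22.1)/(-6.3) = -3.5079
b = y1 - m*x1 = -10.4 - (22.1*16.3)/(-6.3) = -10.4 + 57.1794 = 46.7794

y = -3.5079x + 46.7794


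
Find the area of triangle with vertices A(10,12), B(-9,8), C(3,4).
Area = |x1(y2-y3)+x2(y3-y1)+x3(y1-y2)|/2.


10*(8-4) = 40
-9*(4-12) = 72
3*(12-8) = 12
sum = 124
Area = |124|/2 = 62.0000

62.0000 sq units


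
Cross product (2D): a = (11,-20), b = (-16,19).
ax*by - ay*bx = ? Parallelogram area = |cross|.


cross = 11*19 + 20*(-16) = 209 - 320 = -111
Parallelogram area = |-111| = 111

cross = -111, parallelogram area = 111


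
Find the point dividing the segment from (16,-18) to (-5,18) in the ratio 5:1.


Px = (5*(-5) + 1*16)/6 = -9/6 = -1.5000
Py = (5*18 + 1*(-18))/6 = 72/6 = 12.0000

P = (-1.5000, 12.0000)


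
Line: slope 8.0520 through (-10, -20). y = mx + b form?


y + 20 = 8.0520(x + 10)
y = 8.0520x - 20 - 8.0520*(-10)
y = 8.0520x + 60.5200

y = 8.0520x + 60.5200


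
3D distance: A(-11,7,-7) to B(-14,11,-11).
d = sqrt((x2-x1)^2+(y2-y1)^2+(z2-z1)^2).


dx=-3, dy=4, dz=-4
d = sqrt(9+16+16) = sqrt(41) = 6.4031

6.4031


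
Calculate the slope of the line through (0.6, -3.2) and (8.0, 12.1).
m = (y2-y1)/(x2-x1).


dy = 12.1 + 3.2 = 15.3
dx = 8.0 - 0.6 = 7.4
m = 15.3/7.4 = 2.0676

m = 2.0676


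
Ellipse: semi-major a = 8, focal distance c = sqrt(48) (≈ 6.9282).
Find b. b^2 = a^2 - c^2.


b^2 = 8^2 - (sqrt(48))^2 = 64 - 48 = 16
b = sqrt(16) = 4

b = 4


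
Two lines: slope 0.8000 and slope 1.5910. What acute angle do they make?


m1-m2 = -0.791
1+m1*m2 = 2.2728
tan(theta) = |-0.791/2.2728| = 0.348029
theta = arctan(|-0.791/2.2728|) = 19.1894 degrees (acute angle)

19.1894 degrees


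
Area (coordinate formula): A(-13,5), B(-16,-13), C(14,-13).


-13*(-13+ 13) = 0
-16*(-13-5) = 288
14*(5+ 13) = 252
sum = 540
Area = |540|/2 = 270.0000

270.0000 sq units


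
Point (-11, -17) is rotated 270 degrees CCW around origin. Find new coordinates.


cos(270) = 0, sin(270) = -1
x' = -11*0 + 17*(-1) = -17
y' = -11*(-1) - 17*0 = 11

(-17, 11)


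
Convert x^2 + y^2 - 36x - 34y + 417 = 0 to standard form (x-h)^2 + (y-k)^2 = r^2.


h = -D/2 = 36/2 = 18
k = -E/2 = 34/2 = 17
r^2 = h^2 + k^2 - F = 324 + 289 - 417 = 196
r = 14

Center (18, 17), radius = 14


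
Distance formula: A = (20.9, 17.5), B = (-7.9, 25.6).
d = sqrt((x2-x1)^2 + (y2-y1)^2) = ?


dx = -7.9 - 20.9 = -28.8
dy = 25.6 - 17.5 = 8.1
d = sqrt(829.44 + 65.61) = sqrt(895.05) = 29.9174

29.9174


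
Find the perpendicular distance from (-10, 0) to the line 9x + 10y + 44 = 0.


|9*(-10) + 10*0 + 44| = |-46| = 46
sqrt(81 + 100) = sqrt(181) = 13.4536
d = 46/sqrt(181) = 3.4192

3.4192


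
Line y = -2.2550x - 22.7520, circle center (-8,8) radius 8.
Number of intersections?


Substitute y = -2.2550x - 22.7520: (x+ 8)^2 + (-2.2550x- 22.7520-8)^2 = 64
Expand to Ax^2 + Bx + C = 0, where b-k = -30.752
A = 1+m^2 = 6.085025
B = 2(m(b-k) - h) = 2(-2.2550*(-30.752) + 8) = 154.69152
C = h^2 + (b-k)^2 - r^2 = 64 + 945.685504 - 64 = 945.685504
disc = B^2-4AC = 23929.4664 - 23018.0797 = 911.3867
disc > 0

2 intersection points


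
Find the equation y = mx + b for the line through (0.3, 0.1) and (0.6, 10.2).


m = (10.1)/(0.3) = 33.6667
b = y1 - m*x1 = 0.1 - (10.1*0.3)/(0.3) = 0.1 - 10.1000 = -10.0000

y = 33.6667x - 10.0000


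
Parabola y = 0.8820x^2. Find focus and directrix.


a = 0.8820
1/(4a) = 0.2834
Focus = (0, 0.2834)
Directrix: y = -0.2834

Focus = (0, 0.2834), Directrix: y = -0.2834


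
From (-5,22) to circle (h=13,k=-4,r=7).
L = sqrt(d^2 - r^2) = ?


d = sqrt((-5-13)^2 + (22+ 4)^2) = sqrt(324+676) = 31.6228
L = sqrt(1000.0000 - 49) = sqrt(951.0000) = 30.8383

30.8383


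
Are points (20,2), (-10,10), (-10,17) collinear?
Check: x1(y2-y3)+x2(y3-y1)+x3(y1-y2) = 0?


20*(10-17) - 10*(17-2) - 10*(2-10)
= -140 - 150 + 80 = -210

No, not collinear (determinant = -210)


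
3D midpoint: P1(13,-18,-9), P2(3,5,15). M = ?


Mx = (13+3)/2 = 8.0000
My = (-18+5)/2 = -6.5000
Mz = (-9+15)/2 = 3.0000

M = (8.0000, -6.5000, 3.0000)


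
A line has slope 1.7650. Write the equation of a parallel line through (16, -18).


Parallel lines have equal slopes.
m2 = 1.7650
b2 = -18 - 1.7650*16 = -46.2400

y = 1.7650x - 46.2400


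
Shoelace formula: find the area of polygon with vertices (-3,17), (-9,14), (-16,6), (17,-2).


sum(xi*y_{i+1}) = -3*14 - 9*6 - 16*(-2) + 17*17 = 225
sum(yi*x_{i+1}) = 17*(-9) + 14*(-16) + 6*17 - 2*(-3) = -269
Area = |225 + 269|/2 = 494/2 = 247.0000

247.0000 sq units


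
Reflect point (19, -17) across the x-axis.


Reflection rule for x-axis: (x, -y)
(19, -17) -> (19, 17)

(19, 17)


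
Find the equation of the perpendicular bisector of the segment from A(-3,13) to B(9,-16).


Midpoint = (3, -1.5)
Slope of AB = dy/dx = -29/12 = -2.4167
Perp slope = -dx/dy = 12/29 = 0.4138
b = My - (perp slope)*Mx = -1.5 + (12*3)/(-29) = -1.5 - 1.2414 = -2.7414

y = 0.4138x - 2.7414


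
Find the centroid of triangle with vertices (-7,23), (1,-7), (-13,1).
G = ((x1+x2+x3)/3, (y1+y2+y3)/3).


Gx = (-7+1- 13)/3 = -19/3 = -6.3333
Gy = (23- 7+1)/3 = 17/3 = 5.6667

G = (-6.3333, 5.6667)


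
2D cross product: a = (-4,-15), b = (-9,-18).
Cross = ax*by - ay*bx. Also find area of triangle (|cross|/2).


cross = -4*(-18) + 15*(-9) = 72 - 135 = -63
Triangle area = |-63|/2 = 63/2 = 31.5000

cross = -63, triangle area = 31.5000


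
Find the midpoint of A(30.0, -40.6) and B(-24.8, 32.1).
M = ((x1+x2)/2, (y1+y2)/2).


Mx = (30.0 - 24.8)/2 = 5.2/2 = 2.6000
My = (-40.6 + 32.1)/2 = -8.5/2 = -4.2500

(2.6000, -4.2500)


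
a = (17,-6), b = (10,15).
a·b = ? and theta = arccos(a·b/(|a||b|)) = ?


a·b = 17*10 - 6*15 = 170 - 90 = 80
|a| = sqrt(289+36) = 18.0278
|b| = sqrt(100+225) = 18.0278
cos(theta) = 80/(sqrt(325)*sqrt(325)) = 80/sqrt(105625) = 0.246154
theta = arccos(80/sqrt(105625)) = 75.7500 degrees

a·b = 80, theta = 75.7500 deg


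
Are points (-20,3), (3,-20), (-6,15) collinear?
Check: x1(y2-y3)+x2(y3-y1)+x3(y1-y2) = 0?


-20*(-20-15) + 3*(15-3) - 6*(3+ 20)
= 700 + 36 - 138 = 598

No, not collinear (determinant = 598)


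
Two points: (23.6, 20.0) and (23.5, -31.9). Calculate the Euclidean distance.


dx = 23.5 - 23.6 = -0.1
dy = -31.9 - 20.0 = -51.9
d = sqrt(0.01 + 2693.61) = sqrt(2693.62) = 51.9001

51.9001


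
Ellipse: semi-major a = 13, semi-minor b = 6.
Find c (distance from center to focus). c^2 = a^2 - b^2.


c^2 = 13^2 - 6^2 = 169 - 36 = 133
c = sqrt(133) = 11.5326

c = 11.5326


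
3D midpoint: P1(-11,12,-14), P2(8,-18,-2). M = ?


Mx = (-11+8)/2 = -1.5000
My = (12- 18)/2 = -3.0000
Mz = (-14- 2)/2 = -8.0000

M = (-1.5000, -3.0000, -8.0000)


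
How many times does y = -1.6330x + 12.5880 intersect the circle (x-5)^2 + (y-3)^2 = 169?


Substitute y = -1.6330x + 12.5880: (x-5)^2 + (-1.6330x+12.5880-3)^2 = 169
Expand to Ax^2 + Bx + C = 0, where b-k = 9.588
A = 1+m^2 = 3.666689
B = 2(m(b-k) - h) = 2(-1.6330*9.588 - 5) = -41.314408
C = h^2 + (b-k)^2 - r^2 = 25 + 91.929744 - 169 = -52.070256
disc = B^2-4AC = 1706.8803 + 763.7017 = 2470.5820
disc > 0

2 intersection points


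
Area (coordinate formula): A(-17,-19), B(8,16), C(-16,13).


-17*(16-13) = -51
8*(13+ 19) = 256
-16*(-19-16) = 560
sum = 765
Area = |765|/2 = 382.5000

382.5000 sq units


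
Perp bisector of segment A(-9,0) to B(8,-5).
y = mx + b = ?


Midpoint = (-0.5, -2.5)
Slope of AB = dy/dx = -5/17 = -0.2941
Perp slope = -dx/dy = 17/5 = 3.4000
b = My - (perp slope)*Mx = -2.5 + (17*(-0.5))/(-5) = -2.5 + 1.7000 = -0.8000

y = 3.4000x - 0.8000


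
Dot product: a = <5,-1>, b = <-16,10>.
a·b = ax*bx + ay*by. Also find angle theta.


a·b = 5*(-16) - 1*10 = -80 - 10 = -90
|a| = sqrt(25+1) = 5.0990
|b| = sqrt(256+100) = 18.8680
cos(theta) = -90/(sqrt(26)*sqrt(356)) = -90/sqrt(9256) = -0.935472
theta = arccos(-90/sqrt(9256)) = 159.3045 degrees

a·b = -90, theta = 159.3045 deg


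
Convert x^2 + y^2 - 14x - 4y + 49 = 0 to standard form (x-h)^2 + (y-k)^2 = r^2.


h = -D/2 = 14/2 = 7
k = -E/2 = 4/2 = 2
r^2 = h^2 + k^2 - F = 49 + 4 - 49 = 4
r = 2

Center (7, 2), radius = 2


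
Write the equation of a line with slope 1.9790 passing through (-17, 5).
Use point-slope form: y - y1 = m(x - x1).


y - 5 = 1.9790(x + 17)
y = 1.9790x + 5 - 1.9790*(-17)
y = 1.9790x + 38.6430

y = 1.9790x + 38.6430


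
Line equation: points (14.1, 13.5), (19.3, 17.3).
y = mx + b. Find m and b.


m = (3.8)/(5.2) = 0.7308
b = y1 - m*x1 = 13.5 - (3.8*14.1)/(5.2) = 13.5 - 10.3038 = 3.1962

y = 0.7308x + 3.1962


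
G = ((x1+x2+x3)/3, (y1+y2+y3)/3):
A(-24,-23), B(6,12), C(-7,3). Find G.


Gx = (-24+6- 7)/3 = -25/3 = -8.3333
Gy = (-23+12+3)/3 = -8/3 = -2.6667

G = (-8.3333, -2.6667)


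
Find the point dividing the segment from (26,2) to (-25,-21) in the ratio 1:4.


Px = (1*(-25) + 4*26)/5 = 79/5 = 15.8000
Py = (1*(-21) + 4*2)/5 = -13/5 = -2.6000

P = (15.8000, -2.6000)


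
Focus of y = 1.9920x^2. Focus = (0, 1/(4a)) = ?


a = 1.9920
4a = 7.9680
focus = (0, 1/7.9680) = (0, 0.1255)

Focus = (0, 0.1255)


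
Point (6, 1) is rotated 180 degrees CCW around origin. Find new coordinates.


cos(180) = -1, sin(180) = 0
x' = 6*(-1) - 1*0 = -6
y' = 6*0 + 1*(-1) = -1

(-6, -1)


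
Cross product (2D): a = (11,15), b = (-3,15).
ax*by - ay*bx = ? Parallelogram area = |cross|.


cross = 11*15 - 15*(-3) = 165 + 45 = 210
Parallelogram area = |210| = 210

cross = 210, parallelogram area = 210


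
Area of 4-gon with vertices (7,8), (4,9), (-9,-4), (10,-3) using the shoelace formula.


sum(xi*y_{i+1}) = 7*9 + 4*(-4) - 9*(-3) + 10*8 = 154
sum(yi*x_{i+1}) = 8*4 + 9*(-9) - 4*10 - 3*7 = -110
Area = |154 + 110|/2 = 264/2 = 132.0000

132.0000 sq units


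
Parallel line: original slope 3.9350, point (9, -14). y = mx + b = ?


Parallel lines have equal slopes.
m2 = 3.9350
b2 = -14 - 3.9350*9 = -49.4150

y = 3.9350x - 49.4150


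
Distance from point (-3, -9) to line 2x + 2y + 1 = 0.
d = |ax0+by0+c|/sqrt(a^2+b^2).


|2*(-3) + 2*(-9) + 1| = |-23| = 23
sqrt(4 + 4) = sqrt(8) = 2.8284
d = 23/sqrt(8) = 8.1317

8.1317


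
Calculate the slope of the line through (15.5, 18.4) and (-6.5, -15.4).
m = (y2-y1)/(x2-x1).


dy = -15.4 - 18.4 = -33.8
dx = -6.5 - 15.5 = -22.0
m = -33.8/(-22.0) = 1.5364

m = 1.5364


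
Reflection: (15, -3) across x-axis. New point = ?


Reflection rule for x-axis: (x, -y)
(15, -3) -> (15, 3)

(15, 3)


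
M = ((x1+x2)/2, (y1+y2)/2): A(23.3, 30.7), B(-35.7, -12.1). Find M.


Mx = (23.3 - 35.7)/2 = -12.4/2 = -6.2000
My = (30.7 - 12.1)/2 = 18.6/2 = 9.3000

(-6.2000, 9.3000)


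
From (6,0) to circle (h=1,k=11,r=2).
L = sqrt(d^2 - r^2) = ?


d = sqrt((6-1)^2 + (0-11)^2) = sqrt(25+121) = 12.0830
L = sqrt(146.0000 - 4) = sqrt(142.0000) = 11.9164

11.9164


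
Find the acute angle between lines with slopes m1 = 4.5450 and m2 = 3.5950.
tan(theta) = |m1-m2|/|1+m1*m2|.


m1-m2 = 0.95
1+m1*m2 = 17.339275
tan(theta) = |0.95/17.339275| = 0.054789
theta = arctan(|0.95/17.339275|) = 3.1360 degrees (acute angle)

3.1360 degrees


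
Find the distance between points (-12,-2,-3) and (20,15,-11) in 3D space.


dx=32, dy=17, dz=-8
d = sqrt(1024+289+64) = sqrt(1377) = 37.1080

37.1080


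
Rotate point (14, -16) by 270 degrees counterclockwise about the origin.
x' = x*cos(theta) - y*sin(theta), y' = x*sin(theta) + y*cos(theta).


cos(270) = 0, sin(270) = -1
x' = 14*0 + 16*(-1) = -16
y' = 14*(-1) - 16*0 = -14

(-16, -14)


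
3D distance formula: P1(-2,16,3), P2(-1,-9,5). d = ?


dx=1, dy=-25, dz=2
d = sqrt(1+625+4) = sqrt(630) = 25.0998

25.0998


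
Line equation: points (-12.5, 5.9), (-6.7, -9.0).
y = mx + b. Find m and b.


m = (-14.9)/(5.8) = -2.5690
b = y1 - m*x1 = 5.9 - (-14.9*(-12.5))/(5.8) = 5.9 - 32.1121 = -26.2121

y = -2.5690x - 26.2121


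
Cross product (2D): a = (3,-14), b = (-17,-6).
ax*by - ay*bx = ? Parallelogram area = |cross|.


cross = 3*(-6) + 14*(-17) = -18 - 238 = -256
Parallelogram area = |-256| = 256

cross = -256, parallelogram area = 256


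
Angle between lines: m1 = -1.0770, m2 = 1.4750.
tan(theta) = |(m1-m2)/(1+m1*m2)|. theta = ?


m1-m2 = -2.552
1+m1*m2 = -0.588575
tan(theta) = |-2.552/(-0.588575)| = 4.335896
theta = arctan(|-2.552/(-0.588575)|) = 77.0128 degrees (acute angle)

77.0128 degrees


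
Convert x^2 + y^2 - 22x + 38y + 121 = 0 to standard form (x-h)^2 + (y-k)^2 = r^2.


h = -D/2 = 22/2 = 11
k = -E/2 = -38/2 = -19
r^2 = h^2 + k^2 - F = 121 + 361 - 121 = 361
r = 19

Center (11, -19), radius = 19


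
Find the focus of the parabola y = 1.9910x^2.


a = 1.9910
4a = 7.9640
focus = (0, 1/7.9640) = (0, 0.1256)

Focus = (0, 0.1256)


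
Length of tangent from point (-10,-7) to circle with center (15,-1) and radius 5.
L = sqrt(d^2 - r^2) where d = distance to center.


d = sqrt((-10-15)^2 + (-7+ 1)^2) = sqrt(625+36) = 25.7099
L = sqrt(661.0000 - 25) = sqrt(636.0000) = 25.2190

25.2190


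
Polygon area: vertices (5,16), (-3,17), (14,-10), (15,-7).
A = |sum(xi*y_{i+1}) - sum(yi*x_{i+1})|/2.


sum(xi*y_{i+1}) = 5*17 - 3*(-10) + 14*(-7) + 15*16 = 257
sum(yi*x_{i+1}) = 16*(-3) + 17*14 - 10*15 - 7*5 = 5
Area = |257 - 5|/2 = 252/2 = 126.0000

126.0000 sq units


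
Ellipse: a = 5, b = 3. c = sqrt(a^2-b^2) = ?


c^2 = 5^2 - 3^2 = 25 - 9 = 16
c = sqrt(16) = 4.0000

c = 4.0000


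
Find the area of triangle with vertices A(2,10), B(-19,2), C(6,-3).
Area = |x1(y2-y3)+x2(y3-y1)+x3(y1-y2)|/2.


2*(2+ 3) = 10
-19*(-3-10) = 247
6*(10-2) = 48
sum = 305
Area = |305|/2 = 152.5000

152.5000 sq units


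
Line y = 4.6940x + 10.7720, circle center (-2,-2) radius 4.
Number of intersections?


Substitute y = 4.6940x + 10.7720: (x+ 2)^2 + (4.6940x+10.7720+ 2)^2 = 16
Expand to Ax^2 + Bx + C = 0, where b-k = 12.772
A = 1+m^2 = 23.033636
B = 2(m(b-k) - h) = 2(4.6940*12.772 + 2) = 123.903536
C = h^2 + (b-k)^2 - r^2 = 4 + 163.123984 - 16 = 151.123984
disc = B^2-4AC = 15352.0862 - 13923.7394 = 1428.3468
disc > 0

2 intersection points


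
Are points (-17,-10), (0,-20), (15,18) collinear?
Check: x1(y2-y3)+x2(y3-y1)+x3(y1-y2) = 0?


-17*(-20-18) + 0*(18+ 10) + 15*(-10+ 20)
= 646 + 0 + 150 = 796

No, not collinear (determinant = 796)


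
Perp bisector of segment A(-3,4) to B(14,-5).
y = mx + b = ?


Midpoint = (5.5, -0.5)
Slope of AB = dy/dx = -9/17 = -0.5294
Perp slope = -dx/dy = 17/9 = 1.8889
b = My - (perp slope)*Mx = -0.5 + (17*5.5)/(-9) = -0.5 - 10.3889 = -10.8889

y = 1.8889x - 10.8889


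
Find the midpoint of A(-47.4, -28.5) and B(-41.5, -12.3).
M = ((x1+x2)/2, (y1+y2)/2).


Mx = (-47.4 - 41.5)/2 = -88.9/2 = -44.4500
My = (-28.5 - 12.3)/2 = -40.8/2 = -20.4000

(-44.4500, -20.4000)


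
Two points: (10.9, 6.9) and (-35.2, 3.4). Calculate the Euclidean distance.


dx = -35.2 - 10.9 = -46.1
dy = 3.4 - 6.9 = -3.5
d = sqrt(2125.21 + 12.25) = sqrt(2137.46) = 46.2327

46.2327


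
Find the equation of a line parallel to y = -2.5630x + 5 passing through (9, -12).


Parallel lines have equal slopes.
m2 = -2.5630
b2 = -12 + 2.5630*9 = 11.0670

y = -2.5630x + 11.0670


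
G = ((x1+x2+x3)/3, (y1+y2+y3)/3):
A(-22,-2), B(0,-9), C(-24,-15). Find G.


Gx = (-22+0- 24)/3 = -46/3 = -15.3333
Gy = (-2- 9- 15)/3 = -26/3 = -8.6667

G = (-15.3333, -8.6667)


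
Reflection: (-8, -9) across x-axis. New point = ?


Reflection rule for x-axis: (x, -y)
(-8, -9) -> (-8, 9)

(-8, 9)


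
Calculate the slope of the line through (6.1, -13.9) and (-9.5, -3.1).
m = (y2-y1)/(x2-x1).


dy = -3.1 + 13.9 = 10.8
dx = -9.5 - 6.1 = -15.6
m = 10.8/(-15.6) = -0.6923

m = -0.6923


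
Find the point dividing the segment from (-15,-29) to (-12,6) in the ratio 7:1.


Px = (7*(-12) + 1*(-15))/8 = -99/8 = -12.3750
Py = (7*6 + 1*(-29))/8 = 13/8 = 1.6250

P = (-12.3750, 1.6250)


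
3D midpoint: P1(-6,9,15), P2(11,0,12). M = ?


Mx = (-6+11)/2 = 2.5000
My = (9+0)/2 = 4.5000
Mz = (15+12)/2 = 13.5000

M = (2.5000, 4.5000, 13.5000)


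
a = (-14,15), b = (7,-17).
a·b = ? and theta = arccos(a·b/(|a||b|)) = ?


a·b = -14*7 + 15*(-17) = -98 - 255 = -353
|a| = sqrt(196+225) = 20.5183
|b| = sqrt(49+289) = 18.3848
cos(theta) = -353/(sqrt(421)*sqrt(338)) = -353/sqrt(142298) = -0.935783
theta = arccos(-353/sqrt(142298)) = 159.3551 degrees

a·b = -353, theta = 159.3551 deg


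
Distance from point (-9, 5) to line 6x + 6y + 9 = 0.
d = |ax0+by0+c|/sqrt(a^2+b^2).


|6*(-9) + 6*5 + 9| = |-15| = 15
sqrt(36 + 36) = sqrt(72) = 8.4853
d = 15/sqrt(72) = 1.7678

1.7678


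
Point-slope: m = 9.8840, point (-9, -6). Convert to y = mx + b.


y + 6 = 9.8840(x + 9)
y = 9.8840x - 6 - 9.8840*(-9)
y = 9.8840x + 82.9560

y = 9.8840x + 82.9560


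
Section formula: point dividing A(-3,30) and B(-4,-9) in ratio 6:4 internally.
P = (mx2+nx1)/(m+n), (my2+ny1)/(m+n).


Px = (6*(-4) + 4*(-3))/10 = -36/10 = -3.6000
Py = (6*(-9) + 4*30)/10 = 66/10 = 6.6000

P = (-3.6000, 6.6000)


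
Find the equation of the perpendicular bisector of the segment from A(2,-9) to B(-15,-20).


Midpoint = (-6.5, -14.5)
Slope of AB = dy/dx = -11/(-17) = 0.6471
Perp slope = -dx/dy = -17/11 = -1.5455
b = My - (perp slope)*Mx = -14.5 + (-17*(-6.5))/(-11) = -14.5 - 10.0455 = -24.5455

y = -1.5455x - 24.5455


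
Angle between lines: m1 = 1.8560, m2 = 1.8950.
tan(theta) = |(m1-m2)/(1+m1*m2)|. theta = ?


m1-m2 = -0.039
1+m1*m2 = 4.51712
tan(theta) = |-0.039/4.51712| = 0.008634
theta = arctan(|-0.039/4.51712|) = 0.4947 degrees (acute angle)

0.4947 degrees


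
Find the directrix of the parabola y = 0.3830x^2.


a = 0.3830
1/(4a) = 0.6527
directrix: y = -0.6527 = -0.6527

y = -0.6527


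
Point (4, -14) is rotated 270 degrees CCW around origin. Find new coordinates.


cos(270) = 0, sin(270) = -1
x' = 4*0 + 14*(-1) = -14
y' = 4*(-1) - 14*0 = -4

(-14, -4)


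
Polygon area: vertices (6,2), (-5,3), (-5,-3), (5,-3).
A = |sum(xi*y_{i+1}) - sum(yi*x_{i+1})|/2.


sum(xi*y_{i+1}) = 6*3 - 5*(-3) - 5*(-3) + 5*2 = 58
sum(yi*x_{i+1}) = 2*(-5) + 3*(-5) - 3*5 - 3*6 = -58
Area = |58 + 58|/2 = 116/2 = 58.0000

58.0000 sq units


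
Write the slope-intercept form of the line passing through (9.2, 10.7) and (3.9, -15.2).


m = (-25.9)/(-5.3) = 4.8868
b = y1 - m*x1 = 10.7 - (-25.9*9.2)/(-5.3) = 10.7 - 44.9585 = -34.2585

y = 4.8868x - 34.2585


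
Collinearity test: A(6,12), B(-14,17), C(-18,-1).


6*(17+ 1) - 14*(-1-12) - 18*(12-17)
= 108 + 182 + 90 = 380

No, not collinear (determinant = 380)


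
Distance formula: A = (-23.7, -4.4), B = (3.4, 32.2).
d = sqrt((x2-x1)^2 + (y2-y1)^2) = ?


dx = 3.4 + 23.7 = 27.1
dy = 32.2 + 4.4 = 36.6
d = sqrt(734.41 + 1339.56) = sqrt(2073.97) = 45.5409

45.5409


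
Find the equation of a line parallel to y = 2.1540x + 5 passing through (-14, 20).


Parallel lines have equal slopes.
m2 = 2.1540
b2 = 20 - 2.1540*(-14) = 50.1560

y = 2.1540x + 50.1560


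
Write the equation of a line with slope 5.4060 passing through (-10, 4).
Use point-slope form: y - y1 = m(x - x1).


y - 4 = 5.4060(x + 10)
y = 5.4060x + 4 - 5.4060*(-10)
y = 5.4060x + 58.0600

y = 5.4060x + 58.0600


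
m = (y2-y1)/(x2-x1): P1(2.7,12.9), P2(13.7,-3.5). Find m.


dy = -3.5 - 12.9 = -16.4
dx = 13.7 - 2.7 = 11.0
m = -16.4/11.0 = -1.4909

m = -1.4909


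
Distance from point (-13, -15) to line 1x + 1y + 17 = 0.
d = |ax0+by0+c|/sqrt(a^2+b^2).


|1*(-13) + 1*(-15) + 17| = |-11| = 11
sqrt(1 + 1) = sqrt(2) = 1.4142
d = 11/sqrt(2) = 7.7782

7.7782


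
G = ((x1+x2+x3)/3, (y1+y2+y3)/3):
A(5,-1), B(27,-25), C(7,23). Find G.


Gx = (5+27+7)/3 = 39/3 = 13.0000
Gy = (-1- 25+23)/3 = -3/3 = -1.0000

G = (13.0000, -1.0000)


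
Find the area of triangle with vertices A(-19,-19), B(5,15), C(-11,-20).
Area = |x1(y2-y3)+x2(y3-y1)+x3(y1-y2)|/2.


-19*(15+ 20) = -665
5*(-20+ 19) = -5
-11*(-19-15) = 374
sum = -296
Area = |-296|/2 = 148.0000

148.0000 sq units


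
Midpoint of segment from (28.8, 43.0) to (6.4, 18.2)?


Mx = (28.8 + 6.4)/2 = 35.2/2 = 17.6000
My = (43.0 + 18.2)/2 = 61.2/2 = 30.6000

(17.6000, 30.6000)


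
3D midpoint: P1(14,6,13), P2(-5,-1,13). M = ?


Mx = (14- 5)/2 = 4.5000
My = (6- 1)/2 = 2.5000
Mz = (13+13)/2 = 13.0000

M = (4.5000, 2.5000, 13.0000)


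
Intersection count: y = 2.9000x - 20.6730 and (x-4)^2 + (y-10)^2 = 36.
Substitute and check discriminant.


Substitute y = 2.9000x - 20.6730: (x-4)^2 + (2.9000x- 20.6730-10)^2 = 36
Expand to Ax^2 + Bx + C = 0, where b-k = -30.673
A = 1+m^2 = 9.41
B = 2(m(b-k) - h) = 2(2.9000*(-30.673) - 4) = -185.9034
C = h^2 + (b-k)^2 - r^2 = 16 + 940.832929 - 36 = 920.832929
disc = B^2-4AC = 34560.0741 - 34660.1514 = -100.0773
disc < 0

0 intersection points


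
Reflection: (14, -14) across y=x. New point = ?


Reflection rule for y=x: (y, x)
(14, -14) -> (-14, 14)

(-14, 14)


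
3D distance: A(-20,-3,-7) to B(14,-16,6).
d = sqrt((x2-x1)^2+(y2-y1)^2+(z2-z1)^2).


dx=34, dy=-13, dz=13
d = sqrt(1156+169+169) = sqrt(1494) = 38.6523

38.6523


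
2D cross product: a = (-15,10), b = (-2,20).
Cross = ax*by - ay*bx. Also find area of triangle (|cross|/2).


cross = -15*20 - 10*(-2) = -300 + 20 = -280
Triangle area = |-280|/2 = 280/2 = 140.0000

cross = -280, triangle area = 140.0000


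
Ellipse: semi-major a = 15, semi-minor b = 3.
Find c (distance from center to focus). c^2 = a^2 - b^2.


c^2 = 15^2 - 3^2 = 225 - 9 = 216
c = sqrt(216) = 14.6969

c = 14.6969


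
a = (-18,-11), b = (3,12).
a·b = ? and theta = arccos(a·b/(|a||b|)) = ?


a·b = -18*3 - 11*12 = -54 - 132 = -186
|a| = sqrt(324+121) = 21.0950
|b| = sqrt(9+144) = 12.3693
cos(theta) = -186/(sqrt(445)*sqrt(153)) = -186/sqrt(68085) = -0.712832
theta = arccos(-186/sqrt(68085)) = 135.4658 degrees

a·b = -186, theta = 135.4658 deg


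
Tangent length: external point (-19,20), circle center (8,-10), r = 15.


d = sqrt((-19-8)^2 + (20+ 10)^2) = sqrt(729+900) = 40.3609
L = sqrt(1629.0000 - 225) = sqrt(1404.0000) = 37.4700

37.4700


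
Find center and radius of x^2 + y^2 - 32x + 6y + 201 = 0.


h = -D/2 = 32/2 = 16
k = -E/2 = -6/2 = -3
r^2 = h^2 + k^2 - F = 256 + 9 - 201 = 64
r = 8

Center (16, -3), radius = 8


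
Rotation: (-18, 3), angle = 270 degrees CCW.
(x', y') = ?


cos(270) = 0, sin(270) = -1
x' = -18*0 - 3*(-1) = 3
y' = -18*(-1) + 3*0 = 18

(3, 18)


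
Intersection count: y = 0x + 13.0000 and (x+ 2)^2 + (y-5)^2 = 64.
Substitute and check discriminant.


Substitute y = 0x + 13.0000: (x+ 2)^2 + (0x+13.0000-5)^2 = 64
Expand to Ax^2 + Bx + C = 0, where b-k = 8
A = 1+m^2 = 1
B = 2(m(b-k) - h) = 2(0*8 + 2) = 4
C = h^2 + (b-k)^2 - r^2 = 4 + 64 - 64 = 4
disc = B^2-4AC = 16.0000 - 16.0000 = 0
disc = 0

1 intersection point (tangent)


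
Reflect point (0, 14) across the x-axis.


Reflection rule for x-axis: (x, -y)
(0, 14) -> (0, -14)

(0, -14)


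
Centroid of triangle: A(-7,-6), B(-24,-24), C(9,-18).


Gx = (-7- 24+9)/3 = -22/3 = -7.3333
Gy = (-6- 24- 18)/3 = -48/3 = -16.0000

G = (-7.3333, -16.0000)


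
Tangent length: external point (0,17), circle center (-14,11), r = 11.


d = sqrt((0+ 14)^2 + (17-11)^2) = sqrt(196+36) = 15.2315
L = sqrt(232.0000 - 121) = sqrt(111.0000) = 10.5357

10.5357


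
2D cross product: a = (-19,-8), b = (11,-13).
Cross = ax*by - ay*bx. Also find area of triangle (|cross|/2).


cross = -19*(-13) + 8*11 = 247 + 88 = 335
Triangle area = |335|/2 = 335/2 = 167.5000

cross = 335, triangle area = 167.5000


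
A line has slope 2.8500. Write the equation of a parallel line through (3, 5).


Parallel lines have equal slopes.
m2 = 2.8500
b2 = 5 - 2.8500*3 = -3.5500

y = 2.8500x - 3.5500


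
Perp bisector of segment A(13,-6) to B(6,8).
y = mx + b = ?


Midpoint = (9.5, 1)
Slope of AB = dy/dx = 14/(-7) = -2.0000
Perp slope = -dx/dy = 7/14 = 0.5000
b = My - (perp slope)*Mx = 1 + (-7*9.5)/14 = 1 - 4.7500 = -3.7500

y = 0.5000x - 3.7500


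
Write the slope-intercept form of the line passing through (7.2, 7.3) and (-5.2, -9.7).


m = (-17.0)/(-12.4) = 1.3710
b = y1 - m*x1 = 7.3 - (-17.0*7.2)/(-12.4) = 7.3 - 9.8710 = -2.5710

y = 1.3710x - 2.5710


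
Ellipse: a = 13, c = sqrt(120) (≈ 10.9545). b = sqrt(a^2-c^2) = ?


b^2 = 13^2 - (sqrt(120))^2 = 169 - 120 = 49
b = sqrt(49) = 7

b = 7


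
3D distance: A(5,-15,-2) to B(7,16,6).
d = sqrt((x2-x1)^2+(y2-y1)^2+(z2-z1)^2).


dx=2, dy=31, dz=8
d = sqrt(4+961+64) = sqrt(1029) = 32.0780

32.0780


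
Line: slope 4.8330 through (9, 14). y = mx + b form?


y - 14 = 4.8330(x - 9)
y = 4.8330x + 14 - 4.8330*9
y = 4.8330x - 29.4970

y = 4.8330x - 29.4970


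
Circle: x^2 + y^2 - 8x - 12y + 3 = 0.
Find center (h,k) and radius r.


h = -D/2 = 8/2 = 4
k = -E/2 = 12/2 = 6
r^2 = h^2 + k^2 - F = 16 + 36 - 3 = 49
r = 7

Center (4, 6), radius = 7


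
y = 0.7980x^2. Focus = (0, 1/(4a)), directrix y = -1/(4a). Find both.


a = 0.7980
1/(4a) = 0.3133
Focus = (0, 0.3133)
Directrix: y = -0.3133

Focus = (0, 0.3133), Directrix: y = -0.3133


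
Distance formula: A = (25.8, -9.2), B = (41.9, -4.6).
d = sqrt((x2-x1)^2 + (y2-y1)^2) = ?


dx = 41.9 - 25.8 = 16.1
dy = -4.6 + 9.2 = 4.6
d = sqrt(259.21 + 21.16) = sqrt(280.37) = 16.7443

16.7443


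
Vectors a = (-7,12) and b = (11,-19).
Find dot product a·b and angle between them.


a·b = -7*11 + 12*(-19) = -77 - 228 = -305
|a| = sqrt(49+144) = 13.8924
|b| = sqrt(121+361) = 21.9545
cos(theta) = -305/(sqrt(193)*sqrt(482)) = -305/sqrt(93026) = -0.999995
theta = arccos(-305/sqrt(93026)) = 179.8121 degrees

a·b = -305, theta = 179.8121 deg


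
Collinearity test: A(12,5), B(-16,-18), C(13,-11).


12*(-18+ 11) - 16*(-11-5) + 13*(5+ 18)
= -84 + 256 + 299 = 471

No, not collinear (determinant = 471)


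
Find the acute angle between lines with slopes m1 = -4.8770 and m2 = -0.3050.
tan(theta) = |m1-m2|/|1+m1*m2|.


m1-m2 = -4.572
1+m1*m2 = 2.487485
tan(theta) = |-4.572/2.487485| = 1.838001
theta = arctan(|-4.572/2.487485|) = 61.4507 degrees (acute angle)

61.4507 degrees


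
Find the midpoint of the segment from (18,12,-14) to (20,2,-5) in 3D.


Mx = (18+20)/2 = 19.0000
My = (12+2)/2 = 7.0000
Mz = (-14- 5)/2 = -9.5000

M = (19.0000, 7.0000, -9.5000)


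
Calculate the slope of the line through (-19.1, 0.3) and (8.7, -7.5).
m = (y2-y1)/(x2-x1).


dy = -7.5 - 0.3 = -7.8
dx = 8.7 + 19.1 = 27.8
m = -7.8/27.8 = -0.2806

m = -0.2806


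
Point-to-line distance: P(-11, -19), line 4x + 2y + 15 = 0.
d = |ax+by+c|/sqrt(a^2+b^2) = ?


|4*(-11) + 2*(-19) + 15| = |-67| = 67
sqrt(16 + 4) = sqrt(20) = 4.4721
d = 67/sqrt(20) = 14.9817

14.9817


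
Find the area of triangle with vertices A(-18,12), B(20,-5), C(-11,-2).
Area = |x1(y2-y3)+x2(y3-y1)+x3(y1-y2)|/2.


-18*(-5+ 2) = 54
20*(-2-12) = -280
-11*(12+ 5) = -187
sum = -413
Area = |-413|/2 = 206.5000

206.5000 sq units


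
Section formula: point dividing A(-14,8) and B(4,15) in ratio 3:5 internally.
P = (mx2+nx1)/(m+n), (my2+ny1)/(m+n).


Px = (3*4 + 5*(-14))/8 = -58/8 = -7.2500
Py = (3*15 + 5*8)/8 = 85/8 = 10.6250

P = (-7.2500, 10.6250)


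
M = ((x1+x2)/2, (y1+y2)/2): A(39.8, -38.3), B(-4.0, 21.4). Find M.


Mx = (39.8 - 4.0)/2 = 35.8/2 = 17.9000
My = (-38.3 + 21.4)/2 = -16.9/2 = -8.4500

(17.9000, -8.4500)


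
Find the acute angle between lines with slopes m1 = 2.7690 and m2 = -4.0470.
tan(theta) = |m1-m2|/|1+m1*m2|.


m1-m2 = 6.816
1+m1*m2 = -10.206143
tan(theta) = |6.816/(-10.206143)| = 0.667833
theta = arctan(|6.816/(-10.206143)|) = 33.7363 degrees (acute angle)

33.7363 degrees


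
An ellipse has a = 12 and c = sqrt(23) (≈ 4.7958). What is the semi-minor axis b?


b^2 = 12^2 - (sqrt(23))^2 = 144 - 23 = 121
b = sqrt(121) = 11

b = 11


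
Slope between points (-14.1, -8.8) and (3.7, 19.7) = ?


dy = 19.7 + 8.8 = 28.5
dx = 3.7 + 14.1 = 17.8
m = 28.5/17.8 = 1.6011

m = 1.6011


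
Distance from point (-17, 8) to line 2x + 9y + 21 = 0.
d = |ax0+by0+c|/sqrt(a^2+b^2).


|2*(-17) + 9*8 + 21| = |59| = 59
sqrt(4 + 81) = sqrt(85) = 9.2195
d = 59/sqrt(85) = 6.3994

6.3994


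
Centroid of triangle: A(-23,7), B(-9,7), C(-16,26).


Gx = (-23- 9- 16)/3 = -48/3 = -16.0000
Gy = (7+7+26)/3 = 40/3 = 13.3333

G = (-16.0000, 13.3333)


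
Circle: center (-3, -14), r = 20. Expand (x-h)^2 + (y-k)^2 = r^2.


(x+ 3)^2 + (y+ 14)^2 = 20^2
D = -2h = 6, E = -2k = 28
F = h^2+k^2-r^2 = 9+196-400 = -195

x^2 + y^2 + 6x + 28y - 195 = 0


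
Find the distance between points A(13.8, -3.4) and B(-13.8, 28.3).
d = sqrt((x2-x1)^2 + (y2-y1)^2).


dx = -13.8 - 13.8 = -27.6
dy = 28.3 + 3.4 = 31.7
d = sqrt(761.76 + 1004.89) = sqrt(1766.65) = 42.0315

42.0315


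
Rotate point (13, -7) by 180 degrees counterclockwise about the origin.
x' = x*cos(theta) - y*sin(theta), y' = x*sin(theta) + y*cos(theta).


cos(180) = -1, sin(180) = 0
x' = 13*(-1) + 7*0 = -13
y' = 13*0 - 7*(-1) = 7

(-13, 7)


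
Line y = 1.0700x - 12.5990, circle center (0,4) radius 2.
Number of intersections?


Substitute y = 1.0700x - 12.5990: (x-0)^2 + (1.0700x- 12.5990-4)^2 = 4
Expand to Ax^2 + Bx + C = 0, where b-k = -16.599
A = 1+m^2 = 2.1449
B = 2(m(b-k) - h) = 2(1.0700*(-16.599) - 0) = -35.52186
C = h^2 + (b-k)^2 - r^2 = 0 + 275.526801 - 4 = 271.526801
disc = B^2-4AC = 1261.8025 - 2329.5913 = -1067.7888
disc < 0

0 intersection points


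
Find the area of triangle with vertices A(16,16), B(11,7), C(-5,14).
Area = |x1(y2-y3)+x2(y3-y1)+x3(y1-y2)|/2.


16*(7-14) = -112
11*(14-16) = -22
-5*(16-7) = -45
sum = -179
Area = |-179|/2 = 89.5000

89.5000 sq units


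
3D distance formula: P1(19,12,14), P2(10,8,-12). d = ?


dx=-9, dy=-4, dz=-26
d = sqrt(81+16+676) = sqrt(773) = 27.8029

27.8029


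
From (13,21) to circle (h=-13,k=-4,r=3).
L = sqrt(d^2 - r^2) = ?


d = sqrt((13+ 13)^2 + (21+ 4)^2) = sqrt(676+625) = 36.0694
L = sqrt(1301.0000 - 9) = sqrt(1292.0000) = 35.9444

35.9444


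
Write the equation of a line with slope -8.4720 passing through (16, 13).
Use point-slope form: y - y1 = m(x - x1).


y - 13 = -8.4720(x - 16)
y = -8.4720x + 13 + 8.4720*16
y = -8.4720x + 148.5520

y = -8.4720x + 148.5520


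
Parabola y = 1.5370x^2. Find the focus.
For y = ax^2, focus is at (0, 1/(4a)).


a = 1.5370
4a = 6.1480
focus = (0, 1/6.1480) = (0, 0.1627)

Focus = (0, 0.1627)


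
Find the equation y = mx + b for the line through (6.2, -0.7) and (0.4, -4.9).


m = (-4.2)/(-5.8) = 0.7241
b = y1 - m*x1 = -0.7 - (-4.2*6.2)/(-5.8) = -0.7 - 4.4897 = -5.1897

y = 0.7241x - 5.1897


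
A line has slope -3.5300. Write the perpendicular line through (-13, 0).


Perpendicular slope = -1/m1 = -1/(-3.5300) = 0.2833
b2 = y0 - m2*x0 = 0 - 13/(-3.5300) = 0 + 3.6827 = 3.6827

y = 0.2833x + 3.6827


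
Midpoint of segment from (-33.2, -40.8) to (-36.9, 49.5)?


Mx = (-33.2 - 36.9)/2 = -70.1/2 = -35.0500
My = (-40.8 + 49.5)/2 = 8.7/2 = 4.3500

(-35.0500, 4.3500)


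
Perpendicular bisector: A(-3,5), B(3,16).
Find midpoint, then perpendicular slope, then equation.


Midpoint = (0, 10.5)
Slope of AB = dy/dx = 11/6 = 1.8333
Perp slope = -dx/dy = -6/11 = -0.5455
b = My - (perp slope)*Mx = 10.5 + (6*0)/11 = 10.5 + 0 = 10.5000

y = -0.5455x + 10.5000


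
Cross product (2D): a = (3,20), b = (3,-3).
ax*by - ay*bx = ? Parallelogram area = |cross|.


cross = 3*(-3) - 20*3 = -9 - 60 = -69
Parallelogram area = |-69| = 69

cross = -69, parallelogram area = 69


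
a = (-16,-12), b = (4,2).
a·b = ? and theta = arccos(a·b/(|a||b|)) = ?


a·b = -16*4 - 12*2 = -64 - 24 = -88
|a| = sqrt(256+144) = 20.0000
|b| = sqrt(16+4) = 4.4721
cos(theta) = -88/(sqrt(400)*sqrt(20)) = -88/sqrt(8000) = -0.983870
theta = arccos(-88/sqrt(8000)) = 169.6952 degrees

a·b = -88, theta = 169.6952 deg


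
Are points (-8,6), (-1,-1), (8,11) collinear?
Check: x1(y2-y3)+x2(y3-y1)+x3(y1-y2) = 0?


-8*(-1-11) - 1*(11-6) + 8*(6+ 1)
= 96 - 5 + 56 = 147

No, not collinear (determinant = 147)


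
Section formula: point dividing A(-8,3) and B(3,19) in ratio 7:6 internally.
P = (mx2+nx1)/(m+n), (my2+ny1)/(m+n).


Px = (7*3 + 6*(-8))/13 = -27/13 = -2.0769
Py = (7*19 + 6*3)/13 = 151/13 = 11.6154

P = (-2.0769, 11.6154)


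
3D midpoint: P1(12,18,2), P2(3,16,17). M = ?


Mx = (12+3)/2 = 7.5000
My = (18+16)/2 = 17.0000
Mz = (2+17)/2 = 9.5000

M = (7.5000, 17.0000, 9.5000)


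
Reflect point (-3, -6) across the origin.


Reflection rule for origin: (-x, -y)
(-3, -6) -> (3, 6)

(3, 6)


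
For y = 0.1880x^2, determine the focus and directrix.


a = 0.1880
1/(4a) = 1.3298
Focus = (0, 1.3298)
Directrix: y = -1.3298

Focus = (0, 1.3298), Directrix: y = -1.3298


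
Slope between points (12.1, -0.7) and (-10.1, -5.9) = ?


dy = -5.9 + 0.7 = -5.2
dx = -10.1 - 12.1 = -22.2
m = -5.2/(-22.2) = 0.2342

m = 0.2342


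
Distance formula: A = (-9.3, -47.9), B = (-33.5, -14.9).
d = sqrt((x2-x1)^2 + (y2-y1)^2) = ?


dx = -33.5 + 9.3 = -24.2
dy = -14.9 + 47.9 = 33.0
d = sqrt(585.64 + 1089.0) = sqrt(1674.64) = 40.9224

40.9224


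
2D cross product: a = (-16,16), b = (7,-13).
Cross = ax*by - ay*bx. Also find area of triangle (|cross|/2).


cross = -16*(-13) - 16*7 = 208 - 112 = 96
Triangle area = |96|/2 = 96/2 = 48.0000

cross = 96, triangle area = 48.0000


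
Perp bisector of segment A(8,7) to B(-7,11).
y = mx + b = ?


Midpoint = (0.5, 9)
Slope of AB = dy/dx = 4/(-15) = -0.2667
Perp slope = -dx/dy = 15/4 = 3.7500
b = My - (perp slope)*Mx = 9 + (-15*0.5)/4 = 9 - 1.8750 = 7.1250

y = 3.7500x + 7.1250


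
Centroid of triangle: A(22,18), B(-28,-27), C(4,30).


Gx = (22- 28+4)/3 = -2/3 = -0.6667
Gy = (18- 27+30)/3 = 21/3 = 7.0000

G = (-0.6667, 7.0000)


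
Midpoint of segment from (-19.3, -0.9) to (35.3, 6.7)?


Mx = (-19.3 + 35.3)/2 = 16/2 = 8.0000
My = (-0.9 + 6.7)/2 = 5.8/2 = 2.9000

(8.0000, 2.9000)


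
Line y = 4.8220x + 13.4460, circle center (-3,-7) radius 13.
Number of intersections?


Substitute y = 4.8220x + 13.4460: (x+ 3)^2 + (4.8220x+13.4460+ 7)^2 = 169
Expand to Ax^2 + Bx + C = 0, where b-k = 20.446
A = 1+m^2 = 24.251684
B = 2(m(b-k) - h) = 2(4.8220*20.446 + 3) = 203.181224
C = h^2 + (b-k)^2 - r^2 = 9 + 418.038916 - 169 = 258.038916
disc = B^2-4AC = 41282.6098 - 25031.5130 = 16251.0968
disc > 0

2 intersection points


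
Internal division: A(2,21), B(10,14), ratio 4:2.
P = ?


Px = (4*10 + 2*2)/6 = 44/6 = 7.3333
Py = (4*14 + 2*21)/6 = 98/6 = 16.3333

P = (7.3333, 16.3333)


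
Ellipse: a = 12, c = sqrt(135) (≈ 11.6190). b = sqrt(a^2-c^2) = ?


b^2 = 12^2 - (sqrt(135))^2 = 144 - 135 = 9
b = sqrt(9) = 3

b = 3


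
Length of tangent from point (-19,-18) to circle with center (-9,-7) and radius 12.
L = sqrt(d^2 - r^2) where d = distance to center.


d = sqrt((-19+ 9)^2 + (-18+ 7)^2) = sqrt(100+121) = 14.8661
L = sqrt(221.0000 - 144) = sqrt(77.0000) = 8.7750

8.7750


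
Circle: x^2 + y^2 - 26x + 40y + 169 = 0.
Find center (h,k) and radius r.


h = -D/2 = 26/2 = 13
k = -E/2 = -40/2 = -20
r^2 = h^2 + k^2 - F = 169 + 400 - 169 = 400
r = 20

Center (13, -20), radius = 20


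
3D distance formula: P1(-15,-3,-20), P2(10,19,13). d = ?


dx=25, dy=22, dz=33
d = sqrt(625+484+1089) = sqrt(2198) = 46.8828

46.8828


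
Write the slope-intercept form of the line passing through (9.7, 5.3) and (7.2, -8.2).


m = (-13.5)/(-2.5) = 5.4000
b = y1 - m*x1 = 5.3 - (-13.5*9.7)/(-2.5) = 5.3 - 52.3800 = -47.0800

y = 5.4000x - 47.0800


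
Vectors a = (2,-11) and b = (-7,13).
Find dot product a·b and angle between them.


a·b = 2*(-7) - 11*13 = -14 - 143 = -157
|a| = sqrt(4+121) = 11.1803
|b| = sqrt(49+169) = 14.7648
cos(theta) = -157/(sqrt(125)*sqrt(218)) = -157/sqrt(27250) = -0.951079
theta = arccos(-157/sqrt(27250)) = 162.0041 degrees

a·b = -157, theta = 162.0041 deg


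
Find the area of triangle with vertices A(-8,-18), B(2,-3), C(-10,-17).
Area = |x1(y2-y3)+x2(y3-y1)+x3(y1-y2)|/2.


-8*(-3+ 17) = -112
2*(-17+ 18) = 2
-10*(-18+ 3) = 150
sum = 40
Area = |40|/2 = 20.0000

20.0000 sq units


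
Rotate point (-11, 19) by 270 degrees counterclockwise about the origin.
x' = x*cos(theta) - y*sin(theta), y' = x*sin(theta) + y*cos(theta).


cos(270) = 0, sin(270) = -1
x' = -11*0 - 19*(-1) = 19
y' = -11*(-1) + 19*0 = 11

(19, 11)


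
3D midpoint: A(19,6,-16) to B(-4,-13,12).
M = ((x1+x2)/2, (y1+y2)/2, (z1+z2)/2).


Mx = (19- 4)/2 = 7.5000
My = (6- 13)/2 = -3.5000
Mz = (-16+12)/2 = -2.0000

M = (7.5000, -3.5000, -2.0000)


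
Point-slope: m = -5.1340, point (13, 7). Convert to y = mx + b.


y - 7 = -5.1340(x - 13)
y = -5.1340x + 7 + 5.1340*13
y = -5.1340x + 73.7420

y = -5.1340x + 73.7420


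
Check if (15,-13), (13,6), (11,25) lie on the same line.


15*(6-25) + 13*(25+ 13) + 11*(-13-6)
= -285 + 494 - 209 = 0

Yes, collinear (determinant = 0)


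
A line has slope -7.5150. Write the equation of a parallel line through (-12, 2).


Parallel lines have equal slopes.
m2 = -7.5150
b2 = 2 + 7.5150*(-12) = -88.1800

y = -7.5150x - 88.1800


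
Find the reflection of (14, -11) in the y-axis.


Reflection rule for y-axis: (-x, y)
(14, -11) -> (-14, -11)

(-14, -11)


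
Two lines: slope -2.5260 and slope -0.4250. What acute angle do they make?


m1-m2 = -2.101
1+m1*m2 = 2.07355
tan(theta) = |-2.101/2.07355| = 1.013238
theta = arctan(|-2.101/2.07355|) = 45.3767 degrees (acute angle)

45.3767 degrees


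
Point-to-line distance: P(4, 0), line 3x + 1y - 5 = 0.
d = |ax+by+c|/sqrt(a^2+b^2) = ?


|3*4 + 1*0 - 5| = |7| = 7
sqrt(9 + 1) = sqrt(10) = 3.1623
d = 7/sqrt(10) = 2.2136

2.2136


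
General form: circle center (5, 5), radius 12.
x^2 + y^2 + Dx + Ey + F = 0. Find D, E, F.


(x-5)^2 + (y-5)^2 = 12^2
D = -2h = -10, E = -2k = -10
F = h^2+k^2-r^2 = 25+25-144 = -94

D = -10, E = -10, F = -94


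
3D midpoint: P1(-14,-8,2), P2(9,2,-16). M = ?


Mx = (-14+9)/2 = -2.5000
My = (-8+2)/2 = -3.0000
Mz = (2- 16)/2 = -7.0000

M = (-2.5000, -3.0000, -7.0000)


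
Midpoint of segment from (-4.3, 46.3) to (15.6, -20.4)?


Mx = (-4.3 + 15.6)/2 = 11.3/2 = 5.6500
My = (46.3 - 20.4)/2 = 25.9/2 = 12.9500

(5.6500, 12.9500)


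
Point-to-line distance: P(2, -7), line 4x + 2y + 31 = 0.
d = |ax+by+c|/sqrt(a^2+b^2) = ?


|4*2 + 2*(-7) + 31| = |25| = 25
sqrt(16 + 4) = sqrt(20) = 4.4721
d = 25/sqrt(20) = 5.5902

5.5902


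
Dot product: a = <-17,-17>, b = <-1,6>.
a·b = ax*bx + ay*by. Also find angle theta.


a·b = -17*(-1) - 17*6 = 17 - 102 = -85
|a| = sqrt(289+289) = 24.0416
|b| = sqrt(1+36) = 6.0828
cos(theta) = -85/(sqrt(578)*sqrt(37)) = -85/sqrt(21386) = -0.581238
theta = arccos(-85/sqrt(21386)) = 125.5377 degrees

a·b = -85, theta = 125.5377 deg


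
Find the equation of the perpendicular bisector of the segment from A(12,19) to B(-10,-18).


Midpoint = (1, 0.5)
Slope of AB = dy/dx = -37/(-22) = 1.6818
Perp slope = -dx/dy = -22/37 = -0.5946
b = My - (perp slope)*Mx = 0.5 + (-22*1)/(-37) = 0.5 + 0.5946 = 1.0946

y = -0.5946x + 1.0946


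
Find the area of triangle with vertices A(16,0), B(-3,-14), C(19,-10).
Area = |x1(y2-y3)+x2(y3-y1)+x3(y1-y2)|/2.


16*(-14+ 10) = -64
-3*(-10-0) = 30
19*(0+ 14) = 266
sum = 232
Area = |232|/2 = 116.0000

116.0000 sq units


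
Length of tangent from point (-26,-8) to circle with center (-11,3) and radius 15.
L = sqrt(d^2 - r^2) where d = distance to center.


d = sqrt((-26+ 11)^2 + (-8-3)^2) = sqrt(225+121) = 18.6011
L = sqrt(346.0000 - 225) = sqrt(121.0000) = 11.0000

11.0000


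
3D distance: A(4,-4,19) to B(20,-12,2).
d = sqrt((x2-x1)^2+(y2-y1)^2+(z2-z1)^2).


dx=16, dy=-8, dz=-17
d = sqrt(256+64+289) = sqrt(609) = 24.6779

24.6779


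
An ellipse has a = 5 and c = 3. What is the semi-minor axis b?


b^2 = 5^2 - (3)^2 = 25 - 9 = 16
b = sqrt(16) = 4

b = 4
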